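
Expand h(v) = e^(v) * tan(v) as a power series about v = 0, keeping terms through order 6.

Take the Cauchy product of the two expansions.

71*v^6/360 + 41*v^5/120 + v^4/2 + 5*v^3/6 + v^2 + v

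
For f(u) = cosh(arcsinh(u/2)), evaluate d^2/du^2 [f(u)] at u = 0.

1/4

Substitute the inner expansion into the outer series and collect powers.
The coefficient of u^2 in the expansion is 1/8, so f′′(0) = 2! * (1/8) = 1/4.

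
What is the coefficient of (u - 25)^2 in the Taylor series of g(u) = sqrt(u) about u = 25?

-1/1000

[(u - 25)^0] = 5;  [(u - 25)^1] = 1/10;  [(u - 25)^2] = -1/1000.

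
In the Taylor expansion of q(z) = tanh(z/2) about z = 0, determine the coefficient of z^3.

-1/24

q(0) = 0
q′(0) = 1/2
q′′(0) = 0
q′′′(0) = -1/4
So c_3 = q′′′(0)/3! = -1/24.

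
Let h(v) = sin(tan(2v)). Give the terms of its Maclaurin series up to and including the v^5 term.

Substitute the inner expansion into the outer series and collect powers.
h(0) = 0
h′(0) = 2
h′′(0) = 0
h′′′(0) = 8
h^(4)(0) = 0
h^(5)(0) = -96

-4*v^5/5 + 4*v^3/3 + 2*v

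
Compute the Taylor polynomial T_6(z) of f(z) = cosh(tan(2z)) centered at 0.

Let u equal the inner series; expand the outer function in u and truncate.
f(0) = 1
f′(0) = 0
f′′(0) = 4
f′′′(0) = 0
f^(4)(0) = 144
f^(5)(0) = 0
f^(6)(0) = 11328

236*z^6/15 + 6*z^4 + 2*z^2 + 1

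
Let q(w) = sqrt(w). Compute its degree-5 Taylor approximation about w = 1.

7*(w - 1)^5/256 - 5*(w - 1)^4/128 + (w - 1)^3/16 - (w - 1)^2/8 + (w - 1)/2 + 1

Use the known series and substitute for the argument.
q(1) = 1
q′(1) = 1/2
q′′(1) = -1/4
q′′′(1) = 3/8
q^(4)(1) = -15/16
q^(5)(1) = 105/32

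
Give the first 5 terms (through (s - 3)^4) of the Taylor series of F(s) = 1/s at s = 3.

F(3) = 1/3
F′(3) = -1/9
F′′(3) = 2/27
F′′′(3) = -2/27
F^(4)(3) = 8/81

(s - 3)^4/243 - (s - 3)^3/81 + (s - 3)^2/27 - (s - 3)/9 + 1/3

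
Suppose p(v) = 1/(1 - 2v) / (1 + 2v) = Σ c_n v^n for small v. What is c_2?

Write out both Maclaurin series and multiply, keeping only the needed powers.
p(0) = 1
p′(0) = 0
p′′(0) = 8
So c_2 = p′′(0)/2! = 4.

4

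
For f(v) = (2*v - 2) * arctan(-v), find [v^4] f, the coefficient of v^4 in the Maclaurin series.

2/3

Shift and add copies of the series according to the polynomial's terms.
f(0) = 0
f′(0) = 2
f′′(0) = -4
f′′′(0) = -4
f^(4)(0) = 16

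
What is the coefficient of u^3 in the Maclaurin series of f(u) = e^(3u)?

Compute the successive derivatives at the expansion point and divide by k!.
[u^0] = 1;  [u^1] = 3;  [u^2] = 9/2;  [u^3] = 9/2.

9/2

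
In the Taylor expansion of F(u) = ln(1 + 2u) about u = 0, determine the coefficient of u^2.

-2

[u^0] = 0;  [u^1] = 2;  [u^2] = -2.
So c_2 = F′′(0)/2! = -2.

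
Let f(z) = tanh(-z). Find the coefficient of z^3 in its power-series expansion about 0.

1/3

f(0) = 0
f′(0) = -1
f′′(0) = 0
f′′′(0) = 2
The Taylor polynomial is Σ f^(k)(0)/k! · z^k.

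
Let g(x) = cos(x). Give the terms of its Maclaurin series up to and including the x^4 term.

x^4/24 - x^2/2 + 1

g(0) = 1
g′(0) = 0
g′′(0) = -1
g′′′(0) = 0
g^(4)(0) = 1
Dividing each by k! gives the coefficients c_0, ..., c_4.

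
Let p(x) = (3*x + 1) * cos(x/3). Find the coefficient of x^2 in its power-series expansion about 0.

Distribute the polynomial across the series and collect like powers.
p(0) = 1
p′(0) = 3
p′′(0) = -1/9
The Taylor polynomial is Σ p^(k)(0)/k! · x^k.

-1/18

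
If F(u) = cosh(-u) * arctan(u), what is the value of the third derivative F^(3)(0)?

1

Write out both Maclaurin series and multiply, keeping only the needed powers.
From the series, [u^3] F = 1/6; multiply by 3! = 6 to get 1.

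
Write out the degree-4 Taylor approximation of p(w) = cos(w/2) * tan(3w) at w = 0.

69*w^3/8 + 3*w

Multiply the two series term by term and collect like powers.
[w^0] = 0;  [w^1] = 3;  [w^2] = 0;  [w^3] = 69/8;  [w^4] = 0.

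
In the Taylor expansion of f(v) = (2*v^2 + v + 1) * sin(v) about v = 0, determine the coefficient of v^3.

Multiply each power in the prefactor through the base expansion.

11/6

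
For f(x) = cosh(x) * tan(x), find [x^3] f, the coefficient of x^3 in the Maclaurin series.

Take the Cauchy product of the two expansions.
f(0) = 0
f′(0) = 1
f′′(0) = 0
f′′′(0) = 5

5/6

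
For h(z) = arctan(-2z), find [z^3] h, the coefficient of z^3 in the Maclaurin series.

8/3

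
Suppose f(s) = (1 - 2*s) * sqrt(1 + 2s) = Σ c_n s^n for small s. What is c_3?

Multiply each power in the prefactor through the base expansion.
f(0) = 1
f′(0) = -1
f′′(0) = -5
f′′′(0) = 9

3/2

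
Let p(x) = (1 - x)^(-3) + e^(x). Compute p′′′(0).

61

Expand each term separately and add.
The coefficient of x^3 in the expansion is 61/6, so p′′′(0) = 3! * (61/6) = 61.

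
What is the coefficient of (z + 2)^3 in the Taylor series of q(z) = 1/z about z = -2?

Differentiate repeatedly and evaluate at the center.
[(z + 2)^0] = -1/2;  [(z + 2)^1] = -1/4;  [(z + 2)^2] = -1/8;  [(z + 2)^3] = -1/16.

-1/16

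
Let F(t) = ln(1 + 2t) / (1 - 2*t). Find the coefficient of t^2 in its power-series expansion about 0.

Multiply the numerator's expansion by the denominator's geometric series.
F(0) = 0
F′(0) = 2
F′′(0) = 4
Then c_k = F^(k)(0)/k! gives each Taylor coefficient.

2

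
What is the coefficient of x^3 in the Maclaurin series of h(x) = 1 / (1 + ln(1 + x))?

-7/3

Use the geometric series for the reciprocal, then substitute.
h(0) = 1
h′(0) = -1
h′′(0) = 3
h′′′(0) = -14
So c_3 = h′′′(0)/3! = -7/3.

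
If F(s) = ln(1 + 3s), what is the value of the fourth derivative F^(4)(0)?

-486

From the series, [s^4] F = -81/4; multiply by 4! = 24 to get -486.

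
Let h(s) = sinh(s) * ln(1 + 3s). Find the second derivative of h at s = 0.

Multiply the two series term by term and collect like powers.
The coefficient of s^2 in the expansion is 3, so h′′(0) = 2! * (3) = 6.

6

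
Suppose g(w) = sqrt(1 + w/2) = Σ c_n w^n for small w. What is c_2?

-1/32

g(0) = 1
g′(0) = 1/4
g′′(0) = -1/16
The Taylor polynomial is Σ g^(k)(0)/k! · w^k.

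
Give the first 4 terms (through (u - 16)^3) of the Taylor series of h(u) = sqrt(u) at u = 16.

h(16) = 4
h′(16) = 1/8
h′′(16) = -1/256
h′′′(16) = 3/8192

(u - 16)^3/16384 - (u - 16)^2/512 + (u - 16)/8 + 4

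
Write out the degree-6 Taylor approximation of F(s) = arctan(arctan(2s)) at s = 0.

352*s^5/15 - 16*s^3/3 + 2*s

Let u equal the inner series; expand the outer function in u and truncate.
F(0) = 0
F′(0) = 2
F′′(0) = 0
F′′′(0) = -32
F^(4)(0) = 0
F^(5)(0) = 2816
F^(6)(0) = 0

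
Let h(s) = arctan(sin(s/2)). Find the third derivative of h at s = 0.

-3/8

Plug the Maclaurin series of the inner function into that of the outer and collect terms.
From the series, [s^3] h = -1/16; multiply by 3! = 6 to get -3/8.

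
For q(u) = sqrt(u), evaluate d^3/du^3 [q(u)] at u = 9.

1/648

Differentiate repeatedly and evaluate at the center.
From the series, [(u - 9)^3] q = 1/3888; multiply by 3! = 6 to get 1/648.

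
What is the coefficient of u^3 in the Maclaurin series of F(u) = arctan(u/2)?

-1/24

Differentiate repeatedly and evaluate at the center.
So c_3 = F′′′(0)/3! = -1/24.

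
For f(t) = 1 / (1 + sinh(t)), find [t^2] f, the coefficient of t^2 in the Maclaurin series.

Use the geometric series for the reciprocal, then substitute.
[t^0] = 1;  [t^1] = -1;  [t^2] = 1.
So c_2 = f′′(0)/2! = 1.

1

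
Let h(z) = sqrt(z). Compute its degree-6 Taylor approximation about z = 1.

[(z - 1)^0] = 1;  [(z - 1)^1] = 1/2;  [(z - 1)^2] = -1/8;  [(z - 1)^3] = 1/16;  [(z - 1)^4] = -5/128;  [(z - 1)^5] = 7/256;  [(z - 1)^6] = -21/1024.

-21*(z - 1)^6/1024 + 7*(z - 1)^5/256 - 5*(z - 1)^4/128 + (z - 1)^3/16 - (z - 1)^2/8 + (z - 1)/2 + 1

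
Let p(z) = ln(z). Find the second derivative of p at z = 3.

The coefficient of (z - 3)^2 in the expansion is -1/18, so p′′(3) = 2! * (-1/18) = -1/9.

-1/9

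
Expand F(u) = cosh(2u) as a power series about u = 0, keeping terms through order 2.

[u^0] = 1;  [u^1] = 0;  [u^2] = 2.

2*u^2 + 1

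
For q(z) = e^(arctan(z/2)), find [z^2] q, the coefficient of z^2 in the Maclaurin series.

Substitute the inner expansion into the outer series and collect powers.
[z^0] = 1;  [z^1] = 1/2;  [z^2] = 1/8.

1/8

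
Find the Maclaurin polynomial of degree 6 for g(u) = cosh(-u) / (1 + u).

1111*u^6/720 - 37*u^5/24 + 37*u^4/24 - 3*u^3/2 + 3*u^2/2 - u + 1

Write out both Maclaurin series and multiply, keeping only the needed powers.
g(0) = 1
g′(0) = -1
g′′(0) = 3
g′′′(0) = -9
g^(4)(0) = 37
g^(5)(0) = -185
g^(6)(0) = 1111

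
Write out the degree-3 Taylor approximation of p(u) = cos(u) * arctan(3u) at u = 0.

Take the Cauchy product of the two expansions.

-21*u^3/2 + 3*u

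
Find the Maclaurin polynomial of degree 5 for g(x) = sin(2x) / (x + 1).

Use 1/(1 - r) = Σ r^k on the denominator, then take the Cauchy product.

14*x^5/15 - 2*x^4/3 + 2*x^3/3 - 2*x^2 + 2*x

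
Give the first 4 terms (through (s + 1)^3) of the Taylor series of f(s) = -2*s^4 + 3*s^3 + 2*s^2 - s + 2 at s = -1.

11*(s + 1)^3 - 19*(s + 1)^2 + 12*(s + 1)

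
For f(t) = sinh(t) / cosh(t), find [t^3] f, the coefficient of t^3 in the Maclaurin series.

Divide the numerator series by the denominator series (power-series long division).
[t^0] = 0;  [t^1] = 1;  [t^2] = 0;  [t^3] = -1/3.
So c_3 = f′′′(0)/3! = -1/3.

-1/3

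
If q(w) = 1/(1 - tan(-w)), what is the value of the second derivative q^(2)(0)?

2

Let u equal the inner series; expand the outer function in u and truncate.
The coefficient of w^2 in the expansion is 1, so q′′(0) = 2! * (1) = 2.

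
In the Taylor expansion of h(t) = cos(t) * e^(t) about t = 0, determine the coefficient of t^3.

Multiply the two series term by term and collect like powers.
h(0) = 1
h′(0) = 1
h′′(0) = 0
h′′′(0) = -2
So c_3 = h′′′(0)/3! = -1/3.

-1/3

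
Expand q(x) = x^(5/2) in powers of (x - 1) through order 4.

-5*(x - 1)^4/128 + 5*(x - 1)^3/16 + 15*(x - 1)^2/8 + 5*(x - 1)/2 + 1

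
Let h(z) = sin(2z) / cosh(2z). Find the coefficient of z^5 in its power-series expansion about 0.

Invert the denominator's series and multiply.
[z^0] = 0;  [z^1] = 2;  [z^2] = 0;  [z^3] = -16/3;  [z^4] = 0;  [z^5] = 48/5.

48/5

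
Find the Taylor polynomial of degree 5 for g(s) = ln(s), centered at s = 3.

(s - 3)^5/1215 - (s - 3)^4/324 + (s - 3)^3/81 - (s - 3)^2/18 + (s - 3)/3 + ln(3)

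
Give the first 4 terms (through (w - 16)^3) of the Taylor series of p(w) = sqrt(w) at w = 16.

(w - 16)^3/16384 - (w - 16)^2/512 + (w - 16)/8 + 4

[(w - 16)^0] = 4;  [(w - 16)^1] = 1/8;  [(w - 16)^2] = -1/512;  [(w - 16)^3] = 1/16384.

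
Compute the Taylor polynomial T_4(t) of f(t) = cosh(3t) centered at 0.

27*t^4/8 + 9*t^2/2 + 1

[t^0] = 1;  [t^1] = 0;  [t^2] = 9/2;  [t^3] = 0;  [t^4] = 27/8.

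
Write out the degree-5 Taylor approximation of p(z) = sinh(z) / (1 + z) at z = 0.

Write out both Maclaurin series and multiply, keeping only the needed powers.
p(0) = 0
p′(0) = 1
p′′(0) = -2
p′′′(0) = 7
p^(4)(0) = -28
p^(5)(0) = 141
Then c_k = p^(k)(0)/k! gives each Taylor coefficient.

47*z^5/40 - 7*z^4/6 + 7*z^3/6 - z^2 + z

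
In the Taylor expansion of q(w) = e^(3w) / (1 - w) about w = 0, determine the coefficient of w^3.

13

Expand each factor separately, then convolve coefficients.
q(0) = 1
q′(0) = 4
q′′(0) = 17
q′′′(0) = 78
The Taylor polynomial is Σ q^(k)(0)/k! · w^k.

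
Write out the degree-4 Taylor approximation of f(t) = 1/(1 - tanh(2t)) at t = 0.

Substitute the inner expansion into the outer series and collect powers.

16*t^4/3 + 16*t^3/3 + 4*t^2 + 2*t + 1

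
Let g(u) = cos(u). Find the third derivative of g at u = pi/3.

sqrt(3)/2

The coefficient of (u - pi/3)^3 in the expansion is sqrt(3)/12, so g′′′(pi/3) = 3! * (sqrt(3)/12) = sqrt(3)/2.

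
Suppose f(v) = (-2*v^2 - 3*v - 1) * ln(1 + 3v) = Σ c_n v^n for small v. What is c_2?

-9/2

Shift and add copies of the series according to the polynomial's terms.
f(0) = 0
f′(0) = -3
f′′(0) = -9
So c_2 = f′′(0)/2! = -9/2.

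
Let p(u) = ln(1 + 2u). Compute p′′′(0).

16

The coefficient of u^3 in the expansion is 8/3, so p′′′(0) = 3! * (8/3) = 16.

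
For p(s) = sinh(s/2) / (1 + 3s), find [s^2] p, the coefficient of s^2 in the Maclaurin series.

-3/2

Take the Cauchy product of the two expansions.
p(0) = 0
p′(0) = 1/2
p′′(0) = -3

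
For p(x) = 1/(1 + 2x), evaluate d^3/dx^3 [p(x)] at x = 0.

From the series, [x^3] p = -8; multiply by 3! = 6 to get -48.

-48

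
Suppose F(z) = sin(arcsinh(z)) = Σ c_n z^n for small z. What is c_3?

-1/3

Plug the Maclaurin series of the inner function into that of the outer and collect terms.
F(0) = 0
F′(0) = 1
F′′(0) = 0
F′′′(0) = -2
So c_3 = F′′′(0)/3! = -1/3.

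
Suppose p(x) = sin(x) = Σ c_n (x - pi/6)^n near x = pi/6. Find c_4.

1/48

p(pi/6) = 1/2
p′(pi/6) = sqrt(3)/2
p′′(pi/6) = -1/2
p′′′(pi/6) = -sqrt(3)/2
p^(4)(pi/6) = 1/2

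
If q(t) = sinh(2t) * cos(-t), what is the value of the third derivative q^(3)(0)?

2

Expand each factor separately, then convolve coefficients.
The coefficient of t^3 in the expansion is 1/3, so q′′′(0) = 3! * (1/3) = 2.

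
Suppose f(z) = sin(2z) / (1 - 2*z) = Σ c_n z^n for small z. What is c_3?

Use 1/(1 - r) = Σ r^k on the denominator, then take the Cauchy product.

20/3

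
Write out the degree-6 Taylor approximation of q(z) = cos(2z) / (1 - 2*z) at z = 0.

Multiply the numerator's expansion by the denominator's geometric series.
q(0) = 1
q′(0) = 2
q′′(0) = 4
q′′′(0) = 24
q^(4)(0) = 208
q^(5)(0) = 2080
q^(6)(0) = 24896

1556*z^6/45 + 52*z^5/3 + 26*z^4/3 + 4*z^3 + 2*z^2 + 2*z + 1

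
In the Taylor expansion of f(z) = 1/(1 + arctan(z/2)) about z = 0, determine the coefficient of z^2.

1/4

Substitute the inner expansion into the outer series and collect powers.
[z^0] = 1;  [z^1] = -1/2;  [z^2] = 1/4.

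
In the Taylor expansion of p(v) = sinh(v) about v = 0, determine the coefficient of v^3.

1/6

Use the known series and substitute for the argument.
[v^0] = 0;  [v^1] = 1;  [v^2] = 0;  [v^3] = 1/6.
So c_3 = p′′′(0)/3! = 1/6.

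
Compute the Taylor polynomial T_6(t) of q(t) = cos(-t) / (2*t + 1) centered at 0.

Use 1/(1 - r) = Σ r^k on the denominator, then take the Cauchy product.
[t^0] = 1;  [t^1] = -2;  [t^2] = 7/2;  [t^3] = -7;  [t^4] = 337/24;  [t^5] = -337/12;  [t^6] = 40439/720.

40439*t^6/720 - 337*t^5/12 + 337*t^4/24 - 7*t^3 + 7*t^2/2 - 2*t + 1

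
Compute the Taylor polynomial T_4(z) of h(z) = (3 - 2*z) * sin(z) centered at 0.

Distribute the polynomial across the series and collect like powers.
h(0) = 0
h′(0) = 3
h′′(0) = -4
h′′′(0) = -3
h^(4)(0) = 8

z^4/3 - z^3/2 - 2*z^2 + 3*z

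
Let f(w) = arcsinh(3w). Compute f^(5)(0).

From the series, [w^5] f = 729/40; multiply by 5! = 120 to get 2187.

2187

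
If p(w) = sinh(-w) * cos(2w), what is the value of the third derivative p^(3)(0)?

11

Write out both Maclaurin series and multiply, keeping only the needed powers.
The coefficient of w^3 in the expansion is 11/6, so p′′′(0) = 3! * (11/6) = 11.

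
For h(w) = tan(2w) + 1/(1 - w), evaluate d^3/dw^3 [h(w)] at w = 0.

22

Combine the two series term by term.
The coefficient of w^3 in the expansion is 11/3, so h′′′(0) = 3! * (11/3) = 22.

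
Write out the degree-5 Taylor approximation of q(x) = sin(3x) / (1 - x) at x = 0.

Multiply the two series term by term and collect like powers.
[x^0] = 0;  [x^1] = 3;  [x^2] = 3;  [x^3] = -3/2;  [x^4] = -3/2;  [x^5] = 21/40.

21*x^5/40 - 3*x^4/2 - 3*x^3/2 + 3*x^2 + 3*x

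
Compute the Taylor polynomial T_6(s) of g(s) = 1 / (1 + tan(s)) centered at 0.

Write 1/(1+u) = 1 - u + u^2 - u^3 + ... and substitute the series for u.
g(0) = 1
g′(0) = -1
g′′(0) = 2
g′′′(0) = -8
g^(4)(0) = 40
g^(5)(0) = -256
g^(6)(0) = 1952
Dividing each by k! gives the coefficients c_0, ..., c_6.

122*s^6/45 - 32*s^5/15 + 5*s^4/3 - 4*s^3/3 + s^2 - s + 1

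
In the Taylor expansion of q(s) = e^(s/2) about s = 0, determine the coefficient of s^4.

1/384

q(0) = 1
q′(0) = 1/2
q′′(0) = 1/4
q′′′(0) = 1/8
q^(4)(0) = 1/16
So c_4 = q^(4)(0)/4! = 1/384.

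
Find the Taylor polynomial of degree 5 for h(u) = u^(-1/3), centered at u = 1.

h(1) = 1
h′(1) = -1/3
h′′(1) = 4/9
h′′′(1) = -28/27
h^(4)(1) = 280/81
h^(5)(1) = -3640/243
Then c_k = h^(k)(1)/k! gives each Taylor coefficient.

-91*(u - 1)^5/729 + 35*(u - 1)^4/243 - 14*(u - 1)^3/81 + 2*(u - 1)^2/9 - (u - 1)/3 + 1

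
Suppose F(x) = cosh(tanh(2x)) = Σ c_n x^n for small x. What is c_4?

Plug the Maclaurin series of the inner function into that of the outer and collect terms.
F(0) = 1
F′(0) = 0
F′′(0) = 4
F′′′(0) = 0
F^(4)(0) = -112
So c_4 = F^(4)(0)/4! = -14/3.

-14/3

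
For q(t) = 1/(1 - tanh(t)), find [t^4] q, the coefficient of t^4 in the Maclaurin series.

1/3

Plug the Maclaurin series of the inner function into that of the outer and collect terms.
[t^0] = 1;  [t^1] = 1;  [t^2] = 1;  [t^3] = 2/3;  [t^4] = 1/3.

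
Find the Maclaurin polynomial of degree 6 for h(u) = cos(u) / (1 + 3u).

Multiply the two series term by term and collect like powers.
[u^0] = 1;  [u^1] = -3;  [u^2] = 17/2;  [u^3] = -51/2;  [u^4] = 1837/24;  [u^5] = -1837/8;  [u^6] = 495989/720.

495989*u^6/720 - 1837*u^5/8 + 1837*u^4/24 - 51*u^3/2 + 17*u^2/2 - 3*u + 1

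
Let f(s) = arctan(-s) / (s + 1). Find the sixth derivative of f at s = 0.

Use 1/(1 - r) = Σ r^k on the denominator, then take the Cauchy product.
From the series, [s^6] f = 13/15; multiply by 6! = 720 to get 624.

624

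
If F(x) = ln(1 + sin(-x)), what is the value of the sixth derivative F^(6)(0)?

Let u equal the inner series; expand the outer function in u and truncate.
The coefficient of x^6 in the expansion is -1/45, so F^(6)(0) = 6! * (-1/45) = -16.

-16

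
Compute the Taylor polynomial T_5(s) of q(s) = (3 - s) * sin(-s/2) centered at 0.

Multiply each power in the prefactor through the base expansion.
[s^0] = 0;  [s^1] = -3/2;  [s^2] = 1/2;  [s^3] = 1/16;  [s^4] = -1/48;  [s^5] = -1/1280.

-s^5/1280 - s^4/48 + s^3/16 + s^2/2 - 3*s/2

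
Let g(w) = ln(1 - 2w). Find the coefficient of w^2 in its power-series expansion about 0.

-2

Compute the successive derivatives at the expansion point and divide by k!.
g(0) = 0
g′(0) = -2
g′′(0) = -4
So c_2 = g′′(0)/2! = -2.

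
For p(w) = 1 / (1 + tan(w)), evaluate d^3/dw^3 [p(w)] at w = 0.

-8

Use the geometric series for the reciprocal, then substitute.
The coefficient of w^3 in the expansion is -4/3, so p′′′(0) = 3! * (-4/3) = -8.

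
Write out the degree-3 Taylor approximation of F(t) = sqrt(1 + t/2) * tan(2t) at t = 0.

Multiply the two series term by term and collect like powers.

125*t^3/48 + t^2/2 + 2*t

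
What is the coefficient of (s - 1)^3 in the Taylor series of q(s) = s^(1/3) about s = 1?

[(s - 1)^0] = 1;  [(s - 1)^1] = 1/3;  [(s - 1)^2] = -1/9;  [(s - 1)^3] = 5/81.
So c_3 = q′′′(1)/3! = 5/81.

5/81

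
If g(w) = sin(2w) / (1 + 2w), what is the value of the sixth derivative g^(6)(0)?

-38784

Multiply the two series term by term and collect like powers.
The coefficient of w^6 in the expansion is -808/15, so g^(6)(0) = 6! * (-808/15) = -38784.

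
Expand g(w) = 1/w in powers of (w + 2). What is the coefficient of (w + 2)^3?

Differentiate repeatedly and evaluate at the center.

-1/16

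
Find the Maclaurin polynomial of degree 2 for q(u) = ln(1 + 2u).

q(0) = 0
q′(0) = 2
q′′(0) = -4
Then c_k = q^(k)(0)/k! gives each Taylor coefficient.

-2*u^2 + 2*u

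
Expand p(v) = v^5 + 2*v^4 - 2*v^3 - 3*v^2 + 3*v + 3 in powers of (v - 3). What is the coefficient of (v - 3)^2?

p(3) = 336
p′(3) = 552
p′′(3) = 714

357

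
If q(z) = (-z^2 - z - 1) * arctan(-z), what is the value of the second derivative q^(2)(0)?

2

Multiply each power in the prefactor through the base expansion.
From the series, [z^2] q = 1; multiply by 2! = 2 to get 2.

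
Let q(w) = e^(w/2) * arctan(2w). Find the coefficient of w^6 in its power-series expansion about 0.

3623/1152

Write out both Maclaurin series and multiply, keeping only the needed powers.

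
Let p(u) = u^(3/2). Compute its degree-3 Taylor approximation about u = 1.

-(u - 1)^3/16 + 3*(u - 1)^2/8 + 3*(u - 1)/2 + 1

[(u - 1)^0] = 1;  [(u - 1)^1] = 3/2;  [(u - 1)^2] = 3/8;  [(u - 1)^3] = -1/16.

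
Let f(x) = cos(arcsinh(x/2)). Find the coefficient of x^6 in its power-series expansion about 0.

Compose series: expand the inner function first, then feed it into the outer expansion.
f(0) = 1
f′(0) = 0
f′′(0) = -1/4
f′′′(0) = 0
f^(4)(0) = 5/16
f^(5)(0) = 0
f^(6)(0) = -85/64
Dividing each by k! gives the coefficients c_0, ..., c_6.

-17/9216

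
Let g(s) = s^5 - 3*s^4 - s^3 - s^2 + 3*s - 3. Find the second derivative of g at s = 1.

Use the known series and substitute for the argument.
The coefficient of (s - 1)^2 in the expansion is -12, so g′′(1) = 2! * (-12) = -24.

-24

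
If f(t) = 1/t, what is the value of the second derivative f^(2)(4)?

1/32

The coefficient of (t - 4)^2 in the expansion is 1/64, so f′′(4) = 2! * (1/64) = 1/32.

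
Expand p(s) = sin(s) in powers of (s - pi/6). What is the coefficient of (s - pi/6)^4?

1/48

[(s - pi/6)^0] = 1/2;  [(s - pi/6)^1] = sqrt(3)/2;  [(s - pi/6)^2] = -1/4;  [(s - pi/6)^3] = -sqrt(3)/12;  [(s - pi/6)^4] = 1/48.
So c_4 = p^(4)(pi/6)/4! = 1/48.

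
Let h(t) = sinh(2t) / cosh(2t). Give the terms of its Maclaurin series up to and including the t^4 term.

Divide the numerator series by the denominator series (power-series long division).
h(0) = 0
h′(0) = 2
h′′(0) = 0
h′′′(0) = -16
h^(4)(0) = 0

-8*t^3/3 + 2*t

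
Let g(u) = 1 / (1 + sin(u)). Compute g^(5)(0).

-61

Write 1/(1+u) = 1 - u + u^2 - u^3 + ... and substitute the series for u.
The coefficient of u^5 in the expansion is -61/120, so g^(5)(0) = 5! * (-61/120) = -61.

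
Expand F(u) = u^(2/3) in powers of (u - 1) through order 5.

F(1) = 1
F′(1) = 2/3
F′′(1) = -2/9
F′′′(1) = 8/27
F^(4)(1) = -56/81
F^(5)(1) = 560/243

14*(u - 1)^5/729 - 7*(u - 1)^4/243 + 4*(u - 1)^3/81 - (u - 1)^2/9 + 2*(u - 1)/3 + 1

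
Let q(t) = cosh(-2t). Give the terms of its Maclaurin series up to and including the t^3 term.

2*t^2 + 1

Differentiate repeatedly and evaluate at the center.
[t^0] = 1;  [t^1] = 0;  [t^2] = 2;  [t^3] = 0.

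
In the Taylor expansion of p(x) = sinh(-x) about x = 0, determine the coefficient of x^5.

-1/120

Apply the Taylor formula c_k = f^(k)(a)/k!.
p(0) = 0
p′(0) = -1
p′′(0) = 0
p′′′(0) = -1
p^(4)(0) = 0
p^(5)(0) = -1
So c_5 = p^(5)(0)/5! = -1/120.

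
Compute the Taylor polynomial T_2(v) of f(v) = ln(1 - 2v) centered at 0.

-2*v^2 - 2*v

Apply the Taylor formula c_k = f^(k)(a)/k!.
f(0) = 0
f′(0) = -2
f′′(0) = -4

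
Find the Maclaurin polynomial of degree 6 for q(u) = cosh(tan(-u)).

Let u equal the inner series; expand the outer function in u and truncate.

59*u^6/240 + 3*u^4/8 + u^2/2 + 1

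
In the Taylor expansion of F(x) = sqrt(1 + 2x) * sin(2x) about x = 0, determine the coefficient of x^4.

Take the Cauchy product of the two expansions.
So c_4 = F^(4)(0)/4! = -1/3.

-1/3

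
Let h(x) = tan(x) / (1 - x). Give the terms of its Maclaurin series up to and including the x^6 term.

Take the Cauchy product of the two expansions.
h(0) = 0
h′(0) = 1
h′′(0) = 2
h′′′(0) = 8
h^(4)(0) = 32
h^(5)(0) = 176
h^(6)(0) = 1056
Then c_k = h^(k)(0)/k! gives each Taylor coefficient.

22*x^6/15 + 22*x^5/15 + 4*x^4/3 + 4*x^3/3 + x^2 + x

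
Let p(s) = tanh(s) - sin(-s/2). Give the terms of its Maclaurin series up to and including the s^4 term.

-17*s^3/48 + 3*s/2

Combine the two series term by term.
p(0) = 0
p′(0) = 3/2
p′′(0) = 0
p′′′(0) = -17/8
p^(4)(0) = 0
The Taylor polynomial is Σ p^(k)(0)/k! · s^k.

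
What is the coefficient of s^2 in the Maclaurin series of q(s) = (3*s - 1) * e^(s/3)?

17/18

Multiply each power in the prefactor through the base expansion.
So c_2 = q′′(0)/2! = 17/18.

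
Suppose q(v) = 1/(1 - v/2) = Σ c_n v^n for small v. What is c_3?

1/8

c_3 = q′′′(0)/3! = 1/8.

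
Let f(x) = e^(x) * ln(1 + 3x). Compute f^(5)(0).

3867

Take the Cauchy product of the two expansions.
From the series, [x^5] f = 1289/40; multiply by 5! = 120 to get 3867.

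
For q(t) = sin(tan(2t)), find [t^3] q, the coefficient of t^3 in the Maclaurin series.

4/3

Plug the Maclaurin series of the inner function into that of the outer and collect terms.
q(0) = 0
q′(0) = 2
q′′(0) = 0
q′′′(0) = 8
So c_3 = q′′′(0)/3! = 4/3.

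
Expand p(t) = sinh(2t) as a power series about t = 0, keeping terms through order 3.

4*t^3/3 + 2*t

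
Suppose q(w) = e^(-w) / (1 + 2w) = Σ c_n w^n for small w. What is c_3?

Multiply the two series term by term and collect like powers.
[w^0] = 1;  [w^1] = -3;  [w^2] = 13/2;  [w^3] = -79/6.

-79/6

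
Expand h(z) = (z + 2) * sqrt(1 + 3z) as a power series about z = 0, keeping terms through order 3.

9*z^3/4 - 3*z^2/4 + 4*z + 2

Multiply each power in the prefactor through the base expansion.
h(0) = 2
h′(0) = 4
h′′(0) = -3/2
h′′′(0) = 27/2
The Taylor polynomial is Σ h^(k)(0)/k! · z^k.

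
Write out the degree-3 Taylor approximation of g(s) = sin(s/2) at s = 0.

-s^3/48 + s/2

Differentiate repeatedly and evaluate at the center.
g(0) = 0
g′(0) = 1/2
g′′(0) = 0
g′′′(0) = -1/8
The Taylor polynomial is Σ g^(k)(0)/k! · s^k.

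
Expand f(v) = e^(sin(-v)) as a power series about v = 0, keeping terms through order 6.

Substitute the inner expansion into the outer series and collect powers.
[v^0] = 1;  [v^1] = -1;  [v^2] = 1/2;  [v^3] = 0;  [v^4] = -1/8;  [v^5] = 1/15;  [v^6] = -1/240.

-v^6/240 + v^5/15 - v^4/8 + v^2/2 - v + 1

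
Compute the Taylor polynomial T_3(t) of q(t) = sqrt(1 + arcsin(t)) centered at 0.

7*t^3/48 - t^2/8 + t/2 + 1

Plug the Maclaurin series of the inner function into that of the outer and collect terms.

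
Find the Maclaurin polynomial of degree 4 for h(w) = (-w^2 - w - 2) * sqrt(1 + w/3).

65*w^4/5184 - 17*w^3/108 - 41*w^2/36 - 4*w/3 - 2

Shift and add copies of the series according to the polynomial's terms.
[w^0] = -2;  [w^1] = -4/3;  [w^2] = -41/36;  [w^3] = -17/108;  [w^4] = 65/5184.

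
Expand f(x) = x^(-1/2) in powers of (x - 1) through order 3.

Differentiate repeatedly and evaluate at the center.

-5*(x - 1)^3/16 + 3*(x - 1)^2/8 - (x - 1)/2 + 1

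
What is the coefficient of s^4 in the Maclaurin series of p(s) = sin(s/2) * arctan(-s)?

Take the Cauchy product of the two expansions.

3/16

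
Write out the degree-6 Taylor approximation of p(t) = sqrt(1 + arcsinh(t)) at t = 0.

Let u equal the inner series; expand the outer function in u and truncate.
[t^0] = 1;  [t^1] = 1/2;  [t^2] = -1/8;  [t^3] = -1/48;  [t^4] = 1/384;  [t^5] = 43/1280;  [t^6] = -769/46080.

-769*t^6/46080 + 43*t^5/1280 + t^4/384 - t^3/48 - t^2/8 + t/2 + 1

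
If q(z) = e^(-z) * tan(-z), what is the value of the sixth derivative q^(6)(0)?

Write out both Maclaurin series and multiply, keeping only the needed powers.
From the series, [z^6] q = 71/360; multiply by 6! = 720 to get 142.

142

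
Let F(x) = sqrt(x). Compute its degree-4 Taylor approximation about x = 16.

-5*(x - 16)^4/2097152 + (x - 16)^3/16384 - (x - 16)^2/512 + (x - 16)/8 + 4

[(x - 16)^0] = 4;  [(x - 16)^1] = 1/8;  [(x - 16)^2] = -1/512;  [(x - 16)^3] = 1/16384;  [(x - 16)^4] = -5/2097152.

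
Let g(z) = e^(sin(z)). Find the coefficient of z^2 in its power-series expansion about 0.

1/2

Compose series: expand the inner function first, then feed it into the outer expansion.
[z^0] = 1;  [z^1] = 1;  [z^2] = 1/2.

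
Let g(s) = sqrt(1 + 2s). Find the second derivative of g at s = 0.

-1

The coefficient of s^2 in the expansion is -1/2, so g′′(0) = 2! * (-1/2) = -1.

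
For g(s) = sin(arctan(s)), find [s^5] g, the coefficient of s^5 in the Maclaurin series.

3/8

Plug the Maclaurin series of the inner function into that of the outer and collect terms.
[s^0] = 0;  [s^1] = 1;  [s^2] = 0;  [s^3] = -1/2;  [s^4] = 0;  [s^5] = 3/8.
So c_5 = g^(5)(0)/5! = 3/8.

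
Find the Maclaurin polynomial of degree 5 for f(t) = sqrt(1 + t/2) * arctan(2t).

Take the Cauchy product of the two expansions.
f(0) = 0
f′(0) = 2
f′′(0) = 1
f′′′(0) = -131/8
f^(4)(0) = -125/8
f^(5)(0) = 99509/128
The Taylor polynomial is Σ f^(k)(0)/k! · t^k.

99509*t^5/15360 - 125*t^4/192 - 131*t^3/48 + t^2/2 + 2*t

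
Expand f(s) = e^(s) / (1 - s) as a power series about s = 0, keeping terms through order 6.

1957*s^6/720 + 163*s^5/60 + 65*s^4/24 + 8*s^3/3 + 5*s^2/2 + 2*s + 1

Take the Cauchy product of the two expansions.
[s^0] = 1;  [s^1] = 2;  [s^2] = 5/2;  [s^3] = 8/3;  [s^4] = 65/24;  [s^5] = 163/60;  [s^6] = 1957/720.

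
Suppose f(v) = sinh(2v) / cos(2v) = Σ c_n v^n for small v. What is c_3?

Write the quotient as an unknown series and match coefficients against numerator = denominator · series.
[v^0] = 0;  [v^1] = 2;  [v^2] = 0;  [v^3] = 16/3.

16/3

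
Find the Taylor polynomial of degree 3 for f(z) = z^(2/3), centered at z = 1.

4*(z - 1)^3/81 - (z - 1)^2/9 + 2*(z - 1)/3 + 1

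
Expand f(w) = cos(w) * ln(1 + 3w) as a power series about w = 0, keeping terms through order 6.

Write out both Maclaurin series and multiply, keeping only the needed powers.
f(0) = 0
f′(0) = 3
f′′(0) = -9
f′′′(0) = 45
f^(4)(0) = -432
f^(5)(0) = 5307
f^(6)(0) = -80325

-1785*w^6/16 + 1769*w^5/40 - 18*w^4 + 15*w^3/2 - 9*w^2/2 + 3*w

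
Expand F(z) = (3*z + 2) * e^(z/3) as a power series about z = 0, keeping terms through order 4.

19*z^4/972 + 29*z^3/162 + 10*z^2/9 + 11*z/3 + 2

Distribute the polynomial across the series and collect like powers.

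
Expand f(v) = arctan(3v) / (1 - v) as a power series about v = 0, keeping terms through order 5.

Take the Cauchy product of the two expansions.
f(0) = 0
f′(0) = 3
f′′(0) = 6
f′′′(0) = -36
f^(4)(0) = -144
f^(5)(0) = 5112
Then c_k = f^(k)(0)/k! gives each Taylor coefficient.

213*v^5/5 - 6*v^4 - 6*v^3 + 3*v^2 + 3*v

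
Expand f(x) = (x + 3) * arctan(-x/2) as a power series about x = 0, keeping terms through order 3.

Distribute the polynomial across the series and collect like powers.
[x^0] = 0;  [x^1] = -3/2;  [x^2] = -1/2;  [x^3] = 1/8.

x^3/8 - x^2/2 - 3*x/2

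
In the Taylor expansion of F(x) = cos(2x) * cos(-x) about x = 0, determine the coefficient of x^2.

Expand each factor separately, then convolve coefficients.
F(0) = 1
F′(0) = 0
F′′(0) = -5
Then c_k = F^(k)(0)/k! gives each Taylor coefficient.

-5/2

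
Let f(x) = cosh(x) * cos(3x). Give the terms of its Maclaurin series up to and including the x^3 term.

Expand each factor separately, then convolve coefficients.
[x^0] = 1;  [x^1] = 0;  [x^2] = -4;  [x^3] = 0.

1 - 4*x^2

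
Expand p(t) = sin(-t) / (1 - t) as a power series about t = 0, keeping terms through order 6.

-101*t^6/120 - 101*t^5/120 - 5*t^4/6 - 5*t^3/6 - t^2 - t

Use 1/(1 - r) = Σ r^k on the denominator, then take the Cauchy product.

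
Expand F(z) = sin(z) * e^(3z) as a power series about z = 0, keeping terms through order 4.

4*z^4 + 13*z^3/3 + 3*z^2 + z

Expand each factor separately, then convolve coefficients.
F(0) = 0
F′(0) = 1
F′′(0) = 6
F′′′(0) = 26
F^(4)(0) = 96
Dividing each by k! gives the coefficients c_0, ..., c_4.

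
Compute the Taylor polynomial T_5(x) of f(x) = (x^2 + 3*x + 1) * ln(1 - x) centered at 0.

-77*x^5/60 - 7*x^4/4 - 17*x^3/6 - 7*x^2/2 - x

Distribute the polynomial across the series and collect like powers.
f(0) = 0
f′(0) = -1
f′′(0) = -7
f′′′(0) = -17
f^(4)(0) = -42
f^(5)(0) = -154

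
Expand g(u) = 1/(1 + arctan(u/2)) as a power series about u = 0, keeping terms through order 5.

-u^5/160 + u^4/48 - u^3/12 + u^2/4 - u/2 + 1

Compose series: expand the inner function first, then feed it into the outer expansion.
g(0) = 1
g′(0) = -1/2
g′′(0) = 1/2
g′′′(0) = -1/2
g^(4)(0) = 1/2
g^(5)(0) = -3/4
Then c_k = g^(k)(0)/k! gives each Taylor coefficient.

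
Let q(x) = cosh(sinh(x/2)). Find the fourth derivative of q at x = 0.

Compose series: expand the inner function first, then feed it into the outer expansion.
The coefficient of x^4 in the expansion is 5/384, so q^(4)(0) = 4! * (5/384) = 5/16.

5/16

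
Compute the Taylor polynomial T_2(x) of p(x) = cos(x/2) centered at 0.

Use the known series and substitute for the argument.
[x^0] = 1;  [x^1] = 0;  [x^2] = -1/8.

1 - x^2/8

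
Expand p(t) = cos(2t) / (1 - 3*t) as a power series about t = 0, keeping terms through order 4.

191*t^4/3 + 21*t^3 + 7*t^2 + 3*t + 1

Multiply the numerator's expansion by the denominator's geometric series.
[t^0] = 1;  [t^1] = 3;  [t^2] = 7;  [t^3] = 21;  [t^4] = 191/3.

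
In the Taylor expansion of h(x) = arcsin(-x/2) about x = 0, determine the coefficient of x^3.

-1/48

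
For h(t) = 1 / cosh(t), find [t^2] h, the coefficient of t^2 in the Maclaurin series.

Invert the denominator's series and multiply.
h(0) = 1
h′(0) = 0
h′′(0) = -1
Dividing each by k! gives the coefficients c_0, ..., c_2.

-1/2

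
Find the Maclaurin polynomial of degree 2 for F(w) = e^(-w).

w^2/2 - w + 1

F(0) = 1
F′(0) = -1
F′′(0) = 1
Then c_k = F^(k)(0)/k! gives each Taylor coefficient.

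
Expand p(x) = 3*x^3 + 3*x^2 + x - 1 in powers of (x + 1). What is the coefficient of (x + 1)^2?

Use the known series and substitute for the argument.
p(-1) = -2
p′(-1) = 4
p′′(-1) = -12
So c_2 = p′′(-1)/2! = -6.

-6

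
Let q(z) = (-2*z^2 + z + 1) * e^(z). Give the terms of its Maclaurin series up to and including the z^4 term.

Multiply each power in the prefactor through the base expansion.
[z^0] = 1;  [z^1] = 2;  [z^2] = -1/2;  [z^3] = -4/3;  [z^4] = -19/24.

-19*z^4/24 - 4*z^3/3 - z^2/2 + 2*z + 1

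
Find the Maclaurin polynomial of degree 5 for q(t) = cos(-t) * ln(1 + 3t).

1769*t^5/40 - 18*t^4 + 15*t^3/2 - 9*t^2/2 + 3*t

Take the Cauchy product of the two expansions.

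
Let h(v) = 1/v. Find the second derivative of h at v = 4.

1/32

Differentiate repeatedly and evaluate at the center.
The coefficient of (v - 4)^2 in the expansion is 1/64, so h′′(4) = 2! * (1/64) = 1/32.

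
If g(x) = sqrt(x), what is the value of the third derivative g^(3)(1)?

Apply the Taylor formula c_k = f^(k)(a)/k!.
From the series, [(x - 1)^3] g = 1/16; multiply by 3! = 6 to get 3/8.

3/8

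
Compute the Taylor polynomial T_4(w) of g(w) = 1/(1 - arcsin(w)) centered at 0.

4*w^4/3 + 7*w^3/6 + w^2 + w + 1

Let u equal the inner series; expand the outer function in u and truncate.
g(0) = 1
g′(0) = 1
g′′(0) = 2
g′′′(0) = 7
g^(4)(0) = 32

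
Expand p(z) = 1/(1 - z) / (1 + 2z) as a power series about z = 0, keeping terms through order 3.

-5*z^3 + 3*z^2 - z + 1

Write out both Maclaurin series and multiply, keeping only the needed powers.
[z^0] = 1;  [z^1] = -1;  [z^2] = 3;  [z^3] = -5.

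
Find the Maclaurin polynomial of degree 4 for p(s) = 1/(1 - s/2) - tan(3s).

Add the two expansions coefficient-wise.
p(0) = 1
p′(0) = -5/2
p′′(0) = 1/2
p′′′(0) = -213/4
p^(4)(0) = 3/2

s^4/16 - 71*s^3/8 + s^2/4 - 5*s/2 + 1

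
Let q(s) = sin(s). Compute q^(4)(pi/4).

sqrt(2)/2

The coefficient of (s - pi/4)^4 in the expansion is sqrt(2)/48, so q^(4)(pi/4) = 4! * (sqrt(2)/48) = sqrt(2)/2.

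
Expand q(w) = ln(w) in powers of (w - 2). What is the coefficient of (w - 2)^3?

Use the known series and substitute for the argument.
So c_3 = q′′′(2)/3! = 1/24.

1/24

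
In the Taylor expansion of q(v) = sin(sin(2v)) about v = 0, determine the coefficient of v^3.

Substitute the inner expansion into the outer series and collect powers.

-8/3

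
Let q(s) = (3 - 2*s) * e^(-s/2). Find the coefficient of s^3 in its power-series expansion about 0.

-5/16

Shift and add copies of the series according to the polynomial's terms.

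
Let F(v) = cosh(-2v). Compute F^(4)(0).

16

The coefficient of v^4 in the expansion is 2/3, so F^(4)(0) = 4! * (2/3) = 16.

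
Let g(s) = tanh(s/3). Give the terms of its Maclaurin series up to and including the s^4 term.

-s^3/81 + s/3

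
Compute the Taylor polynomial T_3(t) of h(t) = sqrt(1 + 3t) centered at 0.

h(0) = 1
h′(0) = 3/2
h′′(0) = -9/4
h′′′(0) = 81/8
Dividing each by k! gives the coefficients c_0, ..., c_3.

27*t^3/16 - 9*t^2/8 + 3*t/2 + 1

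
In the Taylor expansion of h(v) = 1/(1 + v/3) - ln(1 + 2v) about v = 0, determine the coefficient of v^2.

19/9

Add the two expansions coefficient-wise.
h(0) = 1
h′(0) = -7/3
h′′(0) = 38/9
So c_2 = h′′(0)/2! = 19/9.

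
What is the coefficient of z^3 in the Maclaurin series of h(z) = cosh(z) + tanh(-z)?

Add the two expansions coefficient-wise.
h(0) = 1
h′(0) = -1
h′′(0) = 1
h′′′(0) = 2

1/3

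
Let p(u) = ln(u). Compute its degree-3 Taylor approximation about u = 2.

(u - 2)^3/24 - (u - 2)^2/8 + (u - 2)/2 + ln(2)

Compute the successive derivatives at the expansion point and divide by k!.
[(u - 2)^0] = ln(2);  [(u - 2)^1] = 1/2;  [(u - 2)^2] = -1/8;  [(u - 2)^3] = 1/24.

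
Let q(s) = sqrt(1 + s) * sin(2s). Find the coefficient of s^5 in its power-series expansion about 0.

Write out both Maclaurin series and multiply, keeping only the needed powers.
q(0) = 0
q′(0) = 2
q′′(0) = 2
q′′′(0) = -19/2
q^(4)(0) = -13
q^(5)(0) = 341/8
So c_5 = q^(5)(0)/5! = 341/960.

341/960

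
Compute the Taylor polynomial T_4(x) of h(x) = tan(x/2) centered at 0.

h(0) = 0
h′(0) = 1/2
h′′(0) = 0
h′′′(0) = 1/4
h^(4)(0) = 0
Then c_k = h^(k)(0)/k! gives each Taylor coefficient.

x^3/24 + x/2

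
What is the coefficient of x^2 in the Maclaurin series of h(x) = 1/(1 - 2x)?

Use the known series and substitute for the argument.
h(0) = 1
h′(0) = 2
h′′(0) = 8

4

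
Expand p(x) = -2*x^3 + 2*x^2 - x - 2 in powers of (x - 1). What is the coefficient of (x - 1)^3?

[(x - 1)^0] = -3;  [(x - 1)^1] = -3;  [(x - 1)^2] = -4;  [(x - 1)^3] = -2.

-2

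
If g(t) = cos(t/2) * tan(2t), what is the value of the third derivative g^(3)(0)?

Multiply the two series term by term and collect like powers.
The coefficient of t^3 in the expansion is 29/12, so g′′′(0) = 3! * (29/12) = 29/2.

29/2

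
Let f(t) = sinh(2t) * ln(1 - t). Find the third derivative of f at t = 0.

Multiply the two series term by term and collect like powers.
The coefficient of t^3 in the expansion is -1, so f′′′(0) = 3! * (-1) = -6.

-6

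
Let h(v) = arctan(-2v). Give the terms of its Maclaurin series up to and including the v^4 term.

8*v^3/3 - 2*v

h(0) = 0
h′(0) = -2
h′′(0) = 0
h′′′(0) = 16
h^(4)(0) = 0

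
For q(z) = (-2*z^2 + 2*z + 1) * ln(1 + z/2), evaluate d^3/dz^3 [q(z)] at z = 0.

Shift and add copies of the series according to the polynomial's terms.
The coefficient of z^3 in the expansion is -29/24, so q′′′(0) = 3! * (-29/24) = -29/4.

-29/4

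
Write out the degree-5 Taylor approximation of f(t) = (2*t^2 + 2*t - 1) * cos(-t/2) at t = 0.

Shift and add copies of the series according to the polynomial's terms.
f(0) = -1
f′(0) = 2
f′′(0) = 17/4
f′′′(0) = -3/2
f^(4)(0) = -97/16
f^(5)(0) = 5/8

t^5/192 - 97*t^4/384 - t^3/4 + 17*t^2/8 + 2*t - 1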